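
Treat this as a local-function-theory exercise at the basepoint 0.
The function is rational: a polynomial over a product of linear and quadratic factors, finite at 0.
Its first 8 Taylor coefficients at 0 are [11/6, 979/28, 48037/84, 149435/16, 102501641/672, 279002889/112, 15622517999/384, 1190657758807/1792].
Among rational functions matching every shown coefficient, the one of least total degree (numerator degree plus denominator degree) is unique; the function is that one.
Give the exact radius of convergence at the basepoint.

No rational of total degree below 3 reproduces all 8 coefficients; solving the [1/2] Pade equations on them gives f(ξ) = (12*ξ/7 + 2/3)/(ξ**2 - 6*ξ + 4/11), whose expansion matches every shown term.
Denominator factor (ξ**2 - 6*ξ + 4/11): discriminant 380/11, real irrational roots 3 + (1/11)*sqrt(1045) and 3 - (1/11)*sqrt(1045); poles of order 1, moduli 3 + (1/11)*sqrt(1045) and 3 - (1/11)*sqrt(1045).
The radius of convergence is the smallest modulus among the singular points: 3 - (1/11)*sqrt(1045).

The radius of convergence is 3 - (1/11)*sqrt(1045).


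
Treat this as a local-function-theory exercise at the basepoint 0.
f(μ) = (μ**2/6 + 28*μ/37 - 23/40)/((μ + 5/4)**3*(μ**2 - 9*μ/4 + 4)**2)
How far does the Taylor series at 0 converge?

The radius of convergence is 5/4.

Denominator factor (μ + 5/4)^3: pole of order 3 at -5/4, modulus 5/4.
Denominator factor (μ**2 - 9*μ/4 + 4)^2: discriminant -175/16, complex-conjugate roots (9/8) + ((5/8)*sqrt(7))*i and (9/8) - ((5/8)*sqrt(7))*i; poles of order 2, moduli 2 and 2.
The radius of convergence is the smallest modulus among the singular points: 5/4.


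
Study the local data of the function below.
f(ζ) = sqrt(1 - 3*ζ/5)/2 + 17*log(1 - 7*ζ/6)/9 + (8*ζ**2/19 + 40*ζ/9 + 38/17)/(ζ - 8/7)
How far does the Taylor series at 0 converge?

Denominator factor (ζ - 8/7): pole of order 1 at 8/7, modulus 8/7.
Branch term (17/9)*log(1 - ζ/(6/7)): its argument vanishes at ζ = 6/7, a logarithmic branch point, modulus 6/7.
Branch term (1/2)*sqrt(1 - ζ/(5/3)): its argument vanishes at ζ = 5/3, a square-root branch point, modulus 5/3.
The radius of convergence is the smallest modulus among the singular points: 6/7.

The radius of convergence is 6/7.


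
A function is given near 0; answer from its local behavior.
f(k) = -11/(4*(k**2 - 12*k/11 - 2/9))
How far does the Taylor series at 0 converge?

The radius of convergence is -6/11 + (1/33)*sqrt(566).

Denominator factor (k**2 - 12*k/11 - 2/9): discriminant 2264/1089, real irrational roots 6/11 + (1/33)*sqrt(566) and 6/11 - (1/33)*sqrt(566); poles of order 1, moduli 6/11 + (1/33)*sqrt(566) and -6/11 + (1/33)*sqrt(566).
The radius of convergence is the smallest modulus among the singular points: -6/11 + (1/33)*sqrt(566).


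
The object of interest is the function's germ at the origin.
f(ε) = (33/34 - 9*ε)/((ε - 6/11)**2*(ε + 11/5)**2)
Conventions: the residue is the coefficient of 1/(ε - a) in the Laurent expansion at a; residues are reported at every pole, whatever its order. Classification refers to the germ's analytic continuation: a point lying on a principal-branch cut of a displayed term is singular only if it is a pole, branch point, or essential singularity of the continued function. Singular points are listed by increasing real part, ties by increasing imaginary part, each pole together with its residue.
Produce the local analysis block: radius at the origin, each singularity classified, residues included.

Denominator factor (ε - 6/11)^2: pole of order 2 at 6/11, modulus 6/11.
Denominator factor (ε + 11/5)^2: pole of order 2 at -11/5, modulus 11/5.
The radius of convergence is the smallest modulus among the singular points: 6/11.
At the order-2 pole -11/5 set g(ε) = (ε - (-11/5))^2*f(ε) = (33/34 - 9*ε)/(ε - 6/11)**2.
Order-2 pole: residue = g'(a); g'(-11/5) = 47607450/58530167, so the residue is 47607450/58530167.
At the order-2 pole 6/11 set g(ε) = (ε - (6/11))^2*f(ε) = (33/34 - 9*ε)/(ε + 11/5)**2.
Order-2 pole: residue = g'(a); g'(6/11) = -47607450/58530167, so the residue is -47607450/58530167.
List the singular points by increasing real part (a conjugate pair: the negative imaginary part first).

Radius of convergence at 0: 6/11.
At -11/5: a pole of order 2; residue 47607450/58530167.
At 6/11: a pole of order 2; residue -47607450/58530167.


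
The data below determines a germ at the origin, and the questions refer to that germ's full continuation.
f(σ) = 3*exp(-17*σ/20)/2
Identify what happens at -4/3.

There is no denominator, hence no pole anywhere.
The factor exp(-17*σ/20) is entire.
So the germ continues analytically to -4/3.

The point is a regular point.


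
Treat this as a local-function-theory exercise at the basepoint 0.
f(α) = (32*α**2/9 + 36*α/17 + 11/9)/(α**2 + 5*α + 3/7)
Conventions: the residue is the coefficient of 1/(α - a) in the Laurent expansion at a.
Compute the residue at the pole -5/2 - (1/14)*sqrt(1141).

The factor α**2 + 5*α + 3/7 splits as (α - a)(α - a') with a = -5/2 - (1/14)*sqrt(1141), a' = -5/2 + (1/14)*sqrt(1141). At the order-1 pole a set g(α) = (α - a)*f(α) = [32*α**2/9 + 36*α/17 + 11/9] / (α - a').
Simple pole: residue = g(a) at a = -5/2 - (1/14)*sqrt(1141), which is -1198/153 - (4623/19397)*sqrt(1141).

The residue is -1198/153 - (4623/19397)*sqrt(1141).


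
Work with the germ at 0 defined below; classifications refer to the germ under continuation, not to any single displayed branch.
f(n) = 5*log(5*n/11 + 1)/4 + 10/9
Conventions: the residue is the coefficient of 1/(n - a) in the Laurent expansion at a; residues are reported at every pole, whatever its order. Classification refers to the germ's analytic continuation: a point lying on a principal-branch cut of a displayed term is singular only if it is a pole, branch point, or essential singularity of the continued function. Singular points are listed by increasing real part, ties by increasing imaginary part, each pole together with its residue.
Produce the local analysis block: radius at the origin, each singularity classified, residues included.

Radius of convergence at 0: 11/5.
At -11/5: a logarithmic branch point.

Branch term (5/4)*log(1 - n/(-11/5)): its argument vanishes at n = -11/5, a logarithmic branch point, modulus 11/5.
The radius of convergence is the smallest modulus among the singular points: 11/5.


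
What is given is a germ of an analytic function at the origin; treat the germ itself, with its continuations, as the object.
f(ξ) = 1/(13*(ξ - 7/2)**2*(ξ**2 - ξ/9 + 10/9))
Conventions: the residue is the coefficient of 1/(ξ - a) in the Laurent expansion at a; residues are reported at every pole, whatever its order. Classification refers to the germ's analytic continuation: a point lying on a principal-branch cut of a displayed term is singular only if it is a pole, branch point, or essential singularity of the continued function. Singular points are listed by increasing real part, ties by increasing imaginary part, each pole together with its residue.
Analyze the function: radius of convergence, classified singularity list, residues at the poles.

Denominator factor (ξ - 7/2)^2: pole of order 2 at 7/2, modulus 7/2.
Denominator factor (ξ**2 - ξ/9 + 10/9): discriminant -359/81, complex-conjugate roots (1/18) + ((1/18)*sqrt(359))*i and (1/18) - ((1/18)*sqrt(359))*i; poles of order 1, moduli (1/3)*sqrt(10) and (1/3)*sqrt(10).
The radius of convergence is the smallest modulus among the singular points: (1/3)*sqrt(10).
The factor ξ**2 - ξ/9 + 10/9 splits as (ξ - a)(ξ - a') with a = (1/18) - ((1/18)*sqrt(359))*i, a' = (1/18) + ((1/18)*sqrt(359))*i. At the order-1 pole a set g(ξ) = (ξ - a)*f(ξ) = [1/(13*(ξ - 7/2)**2)] / (ξ - a').
Simple pole: residue = g(a) at a = (1/18) - ((1/18)*sqrt(359))*i, which is (4464/2835157) + ((125460/1017821363)*sqrt(359))*i.
The factor ξ**2 - ξ/9 + 10/9 splits as (ξ - a)(ξ - a') with a = (1/18) + ((1/18)*sqrt(359))*i, a' = (1/18) - ((1/18)*sqrt(359))*i. At the order-1 pole a set g(ξ) = (ξ - a)*f(ξ) = [1/(13*(ξ - 7/2)**2)] / (ξ - a').
Simple pole: residue = g(a) at a = (1/18) + ((1/18)*sqrt(359))*i, which is (4464/2835157) - ((125460/1017821363)*sqrt(359))*i.
At the order-2 pole 7/2 set g(ξ) = (ξ - (7/2))^2*f(ξ) = 1/(13*(ξ**2 - ξ/9 + 10/9)).
Order-2 pole: residue = g'(a); g'(7/2) = -8928/2835157, so the residue is -8928/2835157.
List the singular points by increasing real part (a conjugate pair: the negative imaginary part first).

Radius of convergence at 0: (1/3)*sqrt(10).
At (1/18) - ((1/18)*sqrt(359))*i: a pole of order 1; residue (4464/2835157) + ((125460/1017821363)*sqrt(359))*i.
At (1/18) + ((1/18)*sqrt(359))*i: a pole of order 1; residue (4464/2835157) - ((125460/1017821363)*sqrt(359))*i.
At 7/2: a pole of order 2; residue -8928/2835157.


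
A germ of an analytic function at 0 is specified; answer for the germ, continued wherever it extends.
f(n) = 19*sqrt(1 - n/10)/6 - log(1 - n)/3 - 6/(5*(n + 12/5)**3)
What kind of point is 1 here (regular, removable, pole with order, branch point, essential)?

The point is a logarithmic branch point.

The term (-1/3)*log(1 - n/(1)) has argument 1 - 1/(1) = 0 at 1: a logarithmic (infinitely-sheeted) branch point; the remaining terms are analytic or single-valued there.


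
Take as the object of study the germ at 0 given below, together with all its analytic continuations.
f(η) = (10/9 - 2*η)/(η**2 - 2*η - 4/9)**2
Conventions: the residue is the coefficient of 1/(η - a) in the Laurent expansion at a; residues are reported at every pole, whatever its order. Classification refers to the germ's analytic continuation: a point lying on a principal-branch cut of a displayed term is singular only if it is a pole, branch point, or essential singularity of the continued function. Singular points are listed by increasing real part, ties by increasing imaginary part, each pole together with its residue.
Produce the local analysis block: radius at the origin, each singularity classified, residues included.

Radius of convergence at 0: -1 + (1/3)*sqrt(13).
At 1 - (1/3)*sqrt(13): a pole of order 2; residue -(6/169)*sqrt(13).
At 1 + (1/3)*sqrt(13): a pole of order 2; residue (6/169)*sqrt(13).

Denominator factor (η**2 - 2*η - 4/9)^2: discriminant 52/9, real irrational roots 1 + (1/3)*sqrt(13) and 1 - (1/3)*sqrt(13); poles of order 2, moduli 1 + (1/3)*sqrt(13) and -1 + (1/3)*sqrt(13).
The radius of convergence is the smallest modulus among the singular points: -1 + (1/3)*sqrt(13).
The factor η**2 - 2*η - 4/9 splits as (η - a)(η - a') with a = 1 - (1/3)*sqrt(13), a' = 1 + (1/3)*sqrt(13). At the order-2 pole a set g(η) = (η - a)^2*f(η) = [10/9 - 2*η] / (η - a')^2.
Order-2 pole: residue = g'(a); g'(1 - (1/3)*sqrt(13)) = -(6/169)*sqrt(13), so the residue is -(6/169)*sqrt(13).
The factor η**2 - 2*η - 4/9 splits as (η - a)(η - a') with a = 1 + (1/3)*sqrt(13), a' = 1 - (1/3)*sqrt(13). At the order-2 pole a set g(η) = (η - a)^2*f(η) = [10/9 - 2*η] / (η - a')^2.
Order-2 pole: residue = g'(a); g'(1 + (1/3)*sqrt(13)) = (6/169)*sqrt(13), so the residue is (6/169)*sqrt(13).
List the singular points by increasing real part (a conjugate pair: the negative imaginary part first).


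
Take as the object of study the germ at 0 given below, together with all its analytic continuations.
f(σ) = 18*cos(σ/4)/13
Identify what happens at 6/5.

The point is a regular point.

There is no denominator, hence no pole anywhere.
The factor cos(σ/4) is entire.
So the germ continues analytically to 6/5.


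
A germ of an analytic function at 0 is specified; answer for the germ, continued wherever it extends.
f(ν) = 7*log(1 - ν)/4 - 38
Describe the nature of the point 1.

The term (7/4)*log(1 - ν/(1)) has argument 1 - 1/(1) = 0 at 1: a logarithmic (infinitely-sheeted) branch point; the remaining terms are analytic or single-valued there.

The point is a logarithmic branch point.


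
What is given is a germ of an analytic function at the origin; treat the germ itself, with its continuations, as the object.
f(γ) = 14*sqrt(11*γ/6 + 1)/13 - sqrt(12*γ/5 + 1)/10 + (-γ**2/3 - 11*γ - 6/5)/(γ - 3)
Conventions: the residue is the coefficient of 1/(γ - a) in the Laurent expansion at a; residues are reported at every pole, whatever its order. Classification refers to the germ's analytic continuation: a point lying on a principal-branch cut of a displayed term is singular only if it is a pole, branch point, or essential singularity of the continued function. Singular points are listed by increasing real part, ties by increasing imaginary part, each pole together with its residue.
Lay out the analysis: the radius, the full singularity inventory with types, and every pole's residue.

Radius of convergence at 0: 5/12.
At -6/11: an algebraic (square-root) branch point.
At -5/12: an algebraic (square-root) branch point.
At 3: a pole of order 1; residue -186/5.

Denominator factor (γ - 3): pole of order 1 at 3, modulus 3.
Branch term (14/13)*sqrt(1 - γ/(-6/11)): its argument vanishes at γ = -6/11, a square-root branch point, modulus 6/11.
Branch term (-1/10)*sqrt(1 - γ/(-5/12)): its argument vanishes at γ = -5/12, a square-root branch point, modulus 5/12.
The radius of convergence is the smallest modulus among the singular points: 5/12.
The branch terms are analytic at 3 and contribute nothing to the residue; only the rational part matters.
At the order-1 pole 3 set g(γ) = (γ - (3))*(rational part) = -γ**2/3 - 11*γ - 6/5.
Simple pole: residue = g(a) at a = 3, which is -186/5.
List the singular points by increasing real part (a conjugate pair: the negative imaginary part first).


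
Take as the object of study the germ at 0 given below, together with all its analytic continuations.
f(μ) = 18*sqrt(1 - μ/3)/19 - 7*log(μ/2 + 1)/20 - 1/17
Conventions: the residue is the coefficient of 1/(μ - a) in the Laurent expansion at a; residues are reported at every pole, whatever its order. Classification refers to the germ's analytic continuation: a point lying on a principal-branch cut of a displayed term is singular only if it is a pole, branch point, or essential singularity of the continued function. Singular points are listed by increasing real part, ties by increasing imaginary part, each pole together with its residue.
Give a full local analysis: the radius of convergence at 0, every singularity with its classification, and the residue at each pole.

Radius of convergence at 0: 2.
At -2: a logarithmic branch point.
At 3: an algebraic (square-root) branch point.

Branch term (-7/20)*log(1 - μ/(-2)): its argument vanishes at μ = -2, a logarithmic branch point, modulus 2.
Branch term (18/19)*sqrt(1 - μ/(3)): its argument vanishes at μ = 3, a square-root branch point, modulus 3.
The radius of convergence is the smallest modulus among the singular points: 2.
List the singular points by increasing real part (a conjugate pair: the negative imaginary part first).


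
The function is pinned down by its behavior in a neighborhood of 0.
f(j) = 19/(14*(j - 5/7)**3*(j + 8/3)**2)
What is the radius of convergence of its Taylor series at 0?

The radius of convergence is 5/7.

Denominator factor (j - 5/7)^3: pole of order 3 at 5/7, modulus 5/7.
Denominator factor (j + 8/3)^2: pole of order 2 at -8/3, modulus 8/3.
The radius of convergence is the smallest modulus among the singular points: 5/7.


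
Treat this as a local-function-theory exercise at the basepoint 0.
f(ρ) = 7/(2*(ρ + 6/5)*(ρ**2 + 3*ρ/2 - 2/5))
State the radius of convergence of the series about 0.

Denominator factor (ρ**2 + 3*ρ/2 - 2/5): discriminant 77/20, real irrational roots -3/4 + (1/20)*sqrt(385) and -3/4 - (1/20)*sqrt(385); poles of order 1, moduli -3/4 + (1/20)*sqrt(385) and 3/4 + (1/20)*sqrt(385).
Denominator factor (ρ + 6/5): pole of order 1 at -6/5, modulus 6/5.
The radius of convergence is the smallest modulus among the singular points: -3/4 + (1/20)*sqrt(385).

The radius of convergence is -3/4 + (1/20)*sqrt(385).


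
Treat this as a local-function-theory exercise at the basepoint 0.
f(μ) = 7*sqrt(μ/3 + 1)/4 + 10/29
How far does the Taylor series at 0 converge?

Branch term (7/4)*sqrt(1 - μ/(-3)): its argument vanishes at μ = -3, a square-root branch point, modulus 3.
The radius of convergence is the smallest modulus among the singular points: 3.

The radius of convergence is 3.


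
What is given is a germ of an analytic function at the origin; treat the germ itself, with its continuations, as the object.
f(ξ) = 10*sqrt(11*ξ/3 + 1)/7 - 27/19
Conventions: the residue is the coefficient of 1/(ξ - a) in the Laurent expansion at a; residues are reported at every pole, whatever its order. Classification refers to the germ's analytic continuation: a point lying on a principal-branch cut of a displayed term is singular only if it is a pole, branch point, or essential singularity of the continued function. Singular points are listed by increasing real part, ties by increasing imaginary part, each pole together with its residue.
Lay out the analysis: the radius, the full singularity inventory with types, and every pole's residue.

Radius of convergence at 0: 3/11.
At -3/11: an algebraic (square-root) branch point.

Branch term (10/7)*sqrt(1 - ξ/(-3/11)): its argument vanishes at ξ = -3/11, a square-root branch point, modulus 3/11.
The radius of convergence is the smallest modulus among the singular points: 3/11.


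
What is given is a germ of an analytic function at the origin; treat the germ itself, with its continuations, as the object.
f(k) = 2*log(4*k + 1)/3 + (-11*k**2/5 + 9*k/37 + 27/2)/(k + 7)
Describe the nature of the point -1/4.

The term (2/3)*log(1 - k/(-1/4)) has argument 1 - -1/4/(-1/4) = 0 at -1/4: a logarithmic (infinitely-sheeted) branch point; the remaining terms are analytic or single-valued there.

The point is a logarithmic branch point.


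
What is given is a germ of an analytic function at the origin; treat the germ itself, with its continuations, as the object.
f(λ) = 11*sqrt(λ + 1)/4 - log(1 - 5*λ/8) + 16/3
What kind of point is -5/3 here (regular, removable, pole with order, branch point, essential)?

The point is a regular point.

There is no denominator, hence no pole anywhere.
Branch term sqrt(1 - λ/(-1)): argument at -5/3 is -2/3, nonzero, so -5/3 is not its branch point (a point on a principal cut is still regular for the continued germ).
Branch term log(1 - λ/(8/5)): argument at -5/3 is 49/24, nonzero, so -5/3 is not its branch point (a point on a principal cut is still regular for the continued germ).
So the germ continues analytically to -5/3.


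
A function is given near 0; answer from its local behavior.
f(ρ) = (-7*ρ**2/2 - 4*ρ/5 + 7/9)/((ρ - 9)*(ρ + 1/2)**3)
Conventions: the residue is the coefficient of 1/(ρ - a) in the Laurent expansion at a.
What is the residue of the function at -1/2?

At the order-3 pole -1/2 set g(ρ) = (ρ - (-1/2))^3*f(ρ) = (-7*ρ**2/2 - 4*ρ/5 + 7/9)/(ρ - 9).
Order-3 pole: residue = g''(a)/2; g''(-1/2) = 208744/308655, so the residue is 104372/308655.

The residue is 104372/308655.


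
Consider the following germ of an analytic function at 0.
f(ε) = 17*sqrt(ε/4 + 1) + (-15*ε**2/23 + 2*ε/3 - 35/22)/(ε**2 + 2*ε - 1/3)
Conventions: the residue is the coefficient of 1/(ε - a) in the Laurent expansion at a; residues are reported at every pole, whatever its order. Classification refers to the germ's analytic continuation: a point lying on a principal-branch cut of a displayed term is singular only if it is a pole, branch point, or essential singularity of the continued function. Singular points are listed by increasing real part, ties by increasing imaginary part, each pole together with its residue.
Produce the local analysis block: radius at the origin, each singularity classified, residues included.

Denominator factor (ε**2 + 2*ε - 1/3): discriminant 16/3, real irrational roots -1 + (2/3)*sqrt(3) and -1 - (2/3)*sqrt(3); poles of order 1, moduli -1 + (2/3)*sqrt(3) and 1 + (2/3)*sqrt(3).
Branch term (17)*sqrt(1 - ε/(-4)): its argument vanishes at ε = -4, a square-root branch point, modulus 4.
The radius of convergence is the smallest modulus among the singular points: -1 + (2/3)*sqrt(3).
The branch term is analytic at -1 - (2/3)*sqrt(3) and contributes nothing to the residue; only the rational part matters.
The factor ε**2 + 2*ε - 1/3 splits as (ε - a)(ε - a') with a = -1 - (2/3)*sqrt(3), a' = -1 + (2/3)*sqrt(3). At the order-1 pole a set g(ε) = (ε - a)*(rational part) = [-15*ε**2/23 + 2*ε/3 - 35/22] / (ε - a').
Simple pole: residue = g(a) at a = -1 - (2/3)*sqrt(3), which is 68/69 + (5737/6072)*sqrt(3).
The branch term is analytic at -1 + (2/3)*sqrt(3) and contributes nothing to the residue; only the rational part matters.
The factor ε**2 + 2*ε - 1/3 splits as (ε - a)(ε - a') with a = -1 + (2/3)*sqrt(3), a' = -1 - (2/3)*sqrt(3). At the order-1 pole a set g(ε) = (ε - a)*(rational part) = [-15*ε**2/23 + 2*ε/3 - 35/22] / (ε - a').
Simple pole: residue = g(a) at a = -1 + (2/3)*sqrt(3), which is 68/69 - (5737/6072)*sqrt(3).
List the singular points by increasing real part (a conjugate pair: the negative imaginary part first).

Radius of convergence at 0: -1 + (2/3)*sqrt(3).
At -4: an algebraic (square-root) branch point.
At -1 - (2/3)*sqrt(3): a pole of order 1; residue 68/69 + (5737/6072)*sqrt(3).
At -1 + (2/3)*sqrt(3): a pole of order 1; residue 68/69 - (5737/6072)*sqrt(3).


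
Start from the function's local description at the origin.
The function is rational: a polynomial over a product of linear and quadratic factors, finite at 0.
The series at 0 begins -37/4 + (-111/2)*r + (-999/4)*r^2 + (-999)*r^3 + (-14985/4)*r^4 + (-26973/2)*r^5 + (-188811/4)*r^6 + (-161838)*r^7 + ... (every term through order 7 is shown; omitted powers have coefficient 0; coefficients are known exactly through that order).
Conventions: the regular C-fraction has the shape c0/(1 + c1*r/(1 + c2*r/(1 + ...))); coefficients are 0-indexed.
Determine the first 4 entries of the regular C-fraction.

Taylor coefficients (read off): a_0 = -37/4, a_1 = -111/2, a_2 = -999/4, a_3 = -999.
c0 = a_0 = -37/4. Peel one level at a time: if S = 1 + c*r/S' with S'(0) = 1, then c is the r-coefficient of S and S' = c*r/(S - 1).
S_1 = c0/f = 1 + (-6)*r + (9)*r^2 + ...; c1 = -6.
S_2 = c1*r/(S_1 - 1) = 1 + (3/2)*r + (9/4)*r^2 + ...; c2 = 3/2.
S_3 = c2*r/(S_2 - 1) = 1 + (-3/2)*r + ...; c3 = -3/2.

The regular C-fraction coefficients are [-37/4, -6, 3/2, -3/2].


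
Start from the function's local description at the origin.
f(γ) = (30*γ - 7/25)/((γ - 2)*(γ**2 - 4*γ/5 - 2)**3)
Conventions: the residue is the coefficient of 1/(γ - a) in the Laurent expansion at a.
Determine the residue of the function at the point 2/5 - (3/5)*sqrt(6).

The residue is -7465/16 + (26662895/139968)*sqrt(6).

The factor γ**2 - 4*γ/5 - 2 splits as (γ - a)(γ - a') with a = 2/5 - (3/5)*sqrt(6), a' = 2/5 + (3/5)*sqrt(6). At the order-3 pole a set g(γ) = (γ - a)^3*f(γ) = [(30*γ - 7/25)/(γ - 2)] / (γ - a')^3.
Order-3 pole: residue = g''(a)/2; g''(2/5 - (3/5)*sqrt(6)) = -7465/8 + (26662895/69984)*sqrt(6), so the residue is -7465/16 + (26662895/139968)*sqrt(6).


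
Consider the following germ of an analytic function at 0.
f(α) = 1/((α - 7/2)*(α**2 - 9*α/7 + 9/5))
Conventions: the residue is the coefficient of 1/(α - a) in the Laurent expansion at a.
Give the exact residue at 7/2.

At the order-1 pole 7/2 set g(α) = (α - (7/2))*f(α) = 1/(α**2 - 9*α/7 + 9/5).
Simple pole: residue = g(a) at a = 7/2, which is 20/191.

The residue is 20/191.


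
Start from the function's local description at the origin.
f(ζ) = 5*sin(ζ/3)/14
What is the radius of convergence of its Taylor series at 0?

The factor -sin(ζ/3) is entire and contributes no finite singular point.
The polynomial part has no poles.
No finite singular points: the Taylor series at 0 converges everywhere.

The radius of convergence is infinite.


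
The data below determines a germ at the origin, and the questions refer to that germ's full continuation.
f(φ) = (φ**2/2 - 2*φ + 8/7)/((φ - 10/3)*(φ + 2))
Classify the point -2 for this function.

The denominator factor φ + 2 vanishes at -2 and appears to the power 1; the numerator there equals 50/7, nonzero, and no other factor vanishes.
Hence a pole whose order is the multiplicity, 1.

The point is a pole of order 1.


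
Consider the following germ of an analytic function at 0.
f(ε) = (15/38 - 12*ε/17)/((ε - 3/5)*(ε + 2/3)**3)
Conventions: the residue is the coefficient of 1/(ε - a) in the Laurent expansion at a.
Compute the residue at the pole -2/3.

The residue is 62775/4430914.

At the order-3 pole -2/3 set g(ε) = (ε - (-2/3))^3*f(ε) = (15/38 - 12*ε/17)/(ε - 3/5).
Order-3 pole: residue = g''(a)/2; g''(-2/3) = 62775/2215457, so the residue is 62775/4430914.


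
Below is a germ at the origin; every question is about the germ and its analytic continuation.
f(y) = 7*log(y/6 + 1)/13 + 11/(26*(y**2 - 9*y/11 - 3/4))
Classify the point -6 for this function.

The point is a logarithmic branch point.

The term (7/13)*log(1 - y/(-6)) has argument 1 - -6/(-6) = 0 at -6: a logarithmic (infinitely-sheeted) branch point; the remaining terms are analytic or single-valued there.


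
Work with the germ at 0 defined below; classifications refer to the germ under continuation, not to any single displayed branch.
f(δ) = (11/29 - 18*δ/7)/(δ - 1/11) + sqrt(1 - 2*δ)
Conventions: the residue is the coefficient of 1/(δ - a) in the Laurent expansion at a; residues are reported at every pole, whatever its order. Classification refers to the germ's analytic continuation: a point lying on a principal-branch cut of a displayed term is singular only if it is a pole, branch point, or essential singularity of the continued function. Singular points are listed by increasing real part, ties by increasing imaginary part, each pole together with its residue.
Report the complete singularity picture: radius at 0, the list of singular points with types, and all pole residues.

Denominator factor (δ - 1/11): pole of order 1 at 1/11, modulus 1/11.
Branch term (1)*sqrt(1 - δ/(1/2)): its argument vanishes at δ = 1/2, a square-root branch point, modulus 1/2.
The radius of convergence is the smallest modulus among the singular points: 1/11.
The branch term is analytic at 1/11 and contributes nothing to the residue; only the rational part matters.
At the order-1 pole 1/11 set g(δ) = (δ - (1/11))*(rational part) = 11/29 - 18*δ/7.
Simple pole: residue = g(a) at a = 1/11, which is 325/2233.
List the singular points by increasing real part (a conjugate pair: the negative imaginary part first).

Radius of convergence at 0: 1/11.
At 1/11: a pole of order 1; residue 325/2233.
At 1/2: an algebraic (square-root) branch point.


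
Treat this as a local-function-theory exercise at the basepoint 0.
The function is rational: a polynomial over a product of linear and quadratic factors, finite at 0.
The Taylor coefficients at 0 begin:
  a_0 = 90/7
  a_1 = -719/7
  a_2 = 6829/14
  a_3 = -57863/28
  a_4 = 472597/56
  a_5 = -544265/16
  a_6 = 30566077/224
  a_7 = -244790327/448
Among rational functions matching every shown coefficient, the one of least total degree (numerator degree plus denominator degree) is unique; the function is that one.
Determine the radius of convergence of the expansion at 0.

No rational of total degree below 3 reproduces all 8 coefficients; solving the [1/2] Pade equations on them gives f(α) = (15/7 - 16*α/3)/((α + 1/4)*(α + 2/3)), whose expansion matches every shown term.
Denominator factor (α + 2/3): pole of order 1 at -2/3, modulus 2/3.
Denominator factor (α + 1/4): pole of order 1 at -1/4, modulus 1/4.
The radius of convergence is the smallest modulus among the singular points: 1/4.

The radius of convergence is 1/4.


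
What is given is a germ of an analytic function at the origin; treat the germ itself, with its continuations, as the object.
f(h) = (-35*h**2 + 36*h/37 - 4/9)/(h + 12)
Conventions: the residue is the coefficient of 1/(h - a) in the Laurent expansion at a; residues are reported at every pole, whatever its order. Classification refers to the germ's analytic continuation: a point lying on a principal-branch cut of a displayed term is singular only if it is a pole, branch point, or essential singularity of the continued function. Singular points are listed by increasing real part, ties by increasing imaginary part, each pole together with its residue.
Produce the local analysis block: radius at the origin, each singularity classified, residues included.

Denominator factor (h + 12): pole of order 1 at -12, modulus 12.
The radius of convergence is the smallest modulus among the singular points: 12.
At the order-1 pole -12 set g(h) = (h - (-12))*f(h) = -35*h**2 + 36*h/37 - 4/9.
Simple pole: residue = g(a) at a = -12, which is -1682356/333.

Radius of convergence at 0: 12.
At -12: a pole of order 1; residue -1682356/333.


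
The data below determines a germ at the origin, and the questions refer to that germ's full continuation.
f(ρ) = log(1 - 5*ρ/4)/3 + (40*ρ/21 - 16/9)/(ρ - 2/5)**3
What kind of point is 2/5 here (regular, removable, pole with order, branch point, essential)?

The denominator factor ρ - 2/5 vanishes at 2/5 and appears to the power 3; the numerator there equals -64/63, nonzero, and no other factor vanishes.
The branch terms are analytic at this point.
Hence a pole whose order is the multiplicity, 3.

The point is a pole of order 3.


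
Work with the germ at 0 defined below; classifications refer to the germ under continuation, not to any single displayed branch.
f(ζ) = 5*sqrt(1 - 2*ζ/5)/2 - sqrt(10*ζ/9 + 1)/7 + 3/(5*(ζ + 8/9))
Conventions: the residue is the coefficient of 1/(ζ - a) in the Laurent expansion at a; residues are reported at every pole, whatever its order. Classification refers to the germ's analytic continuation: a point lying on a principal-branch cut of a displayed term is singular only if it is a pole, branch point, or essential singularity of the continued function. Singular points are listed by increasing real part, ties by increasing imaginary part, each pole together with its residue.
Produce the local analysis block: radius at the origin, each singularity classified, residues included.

Denominator factor (ζ + 8/9): pole of order 1 at -8/9, modulus 8/9.
Branch term (-1/7)*sqrt(1 - ζ/(-9/10)): its argument vanishes at ζ = -9/10, a square-root branch point, modulus 9/10.
Branch term (5/2)*sqrt(1 - ζ/(5/2)): its argument vanishes at ζ = 5/2, a square-root branch point, modulus 5/2.
The radius of convergence is the smallest modulus among the singular points: 8/9.
The branch terms are analytic at -8/9 and contribute nothing to the residue; only the rational part matters.
At the order-1 pole -8/9 set g(ζ) = (ζ - (-8/9))*(rational part) = 3/5.
Simple pole: residue = g(a) at a = -8/9, which is 3/5.
List the singular points by increasing real part (a conjugate pair: the negative imaginary part first).

Radius of convergence at 0: 8/9.
At -9/10: an algebraic (square-root) branch point.
At -8/9: a pole of order 1; residue 3/5.
At 5/2: an algebraic (square-root) branch point.


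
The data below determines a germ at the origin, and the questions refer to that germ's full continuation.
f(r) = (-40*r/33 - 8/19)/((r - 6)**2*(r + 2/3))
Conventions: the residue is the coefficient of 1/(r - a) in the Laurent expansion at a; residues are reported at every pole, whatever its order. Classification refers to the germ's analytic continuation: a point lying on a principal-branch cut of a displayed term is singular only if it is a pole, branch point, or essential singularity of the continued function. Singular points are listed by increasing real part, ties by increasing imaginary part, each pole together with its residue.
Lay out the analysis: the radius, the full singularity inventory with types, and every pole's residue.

Denominator factor (r - 6)^2: pole of order 2 at 6, modulus 6.
Denominator factor (r + 2/3): pole of order 1 at -2/3, modulus 2/3.
The radius of convergence is the smallest modulus among the singular points: 2/3.
At the order-1 pole -2/3 set g(r) = (r - (-2/3))*f(r) = (-40*r/33 - 8/19)/(r - 6)**2.
Simple pole: residue = g(a) at a = -2/3, which is 91/10450.
At the order-2 pole 6 set g(r) = (r - (6))^2*f(r) = (-40*r/33 - 8/19)/(r + 2/3).
Order-2 pole: residue = g'(a); g'(6) = -91/10450, so the residue is -91/10450.
List the singular points by increasing real part (a conjugate pair: the negative imaginary part first).

Radius of convergence at 0: 2/3.
At -2/3: a pole of order 1; residue 91/10450.
At 6: a pole of order 2; residue -91/10450.


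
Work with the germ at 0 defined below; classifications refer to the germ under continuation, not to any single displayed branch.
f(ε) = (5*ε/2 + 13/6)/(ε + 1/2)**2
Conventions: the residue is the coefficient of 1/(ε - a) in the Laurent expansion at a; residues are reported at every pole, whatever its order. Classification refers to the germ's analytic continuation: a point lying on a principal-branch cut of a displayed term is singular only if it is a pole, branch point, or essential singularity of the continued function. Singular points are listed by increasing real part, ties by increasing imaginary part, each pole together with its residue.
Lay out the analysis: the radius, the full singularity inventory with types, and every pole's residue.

Radius of convergence at 0: 1/2.
At -1/2: a pole of order 2; residue 5/2.

Denominator factor (ε + 1/2)^2: pole of order 2 at -1/2, modulus 1/2.
The radius of convergence is the smallest modulus among the singular points: 1/2.
At the order-2 pole -1/2 set g(ε) = (ε - (-1/2))^2*f(ε) = 5*ε/2 + 13/6.
Order-2 pole: residue = g'(a); g'(-1/2) = 5/2, so the residue is 5/2.


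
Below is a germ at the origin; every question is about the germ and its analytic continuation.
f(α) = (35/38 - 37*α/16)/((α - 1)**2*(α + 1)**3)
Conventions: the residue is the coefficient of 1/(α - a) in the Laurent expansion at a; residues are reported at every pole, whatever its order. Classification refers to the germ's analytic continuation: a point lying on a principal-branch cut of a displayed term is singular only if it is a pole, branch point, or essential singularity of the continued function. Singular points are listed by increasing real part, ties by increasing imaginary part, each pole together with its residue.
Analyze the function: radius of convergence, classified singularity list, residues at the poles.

Denominator factor (α - 1)^2: pole of order 2 at 1, modulus 1.
Denominator factor (α + 1)^3: pole of order 3 at -1, modulus 1.
The radius of convergence is the smallest modulus among the singular points: 1.
At the order-3 pole -1 set g(α) = (α - (-1))^3*f(α) = (35/38 - 37*α/16)/(α - 1)**2.
Order-3 pole: residue = g''(a)/2; g''(-1) = 137/2432, so the residue is 137/4864.
At the order-2 pole 1 set g(α) = (α - (1))^2*f(α) = (35/38 - 37*α/16)/(α + 1)**3.
Order-2 pole: residue = g'(a); g'(1) = -137/4864, so the residue is -137/4864.
List the singular points by increasing real part (a conjugate pair: the negative imaginary part first).

Radius of convergence at 0: 1.
At -1: a pole of order 3; residue 137/4864.
At 1: a pole of order 2; residue -137/4864.


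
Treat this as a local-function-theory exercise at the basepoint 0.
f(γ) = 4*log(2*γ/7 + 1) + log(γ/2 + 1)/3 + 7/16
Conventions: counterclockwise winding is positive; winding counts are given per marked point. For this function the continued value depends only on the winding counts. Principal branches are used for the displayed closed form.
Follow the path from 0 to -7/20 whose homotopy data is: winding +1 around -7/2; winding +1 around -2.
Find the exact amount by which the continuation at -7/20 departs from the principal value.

The rational part is single-valued and drops out of the difference; each branch term changes only by its own monodromy.
(4)*log(1 - γ/(-7/2)): each positive loop around -7/2 adds 2*pi*i to the log, so winding +1 contributes (4)*(1)*2*pi*i = (8)*pi*i.
(1/3)*log(1 - γ/(-2)): each positive loop around -2 adds 2*pi*i to the log, so winding +1 contributes (1/3)*(1)*2*pi*i = (2/3)*pi*i.
Summing the contributions at γ = -7/20 gives (26/3)*pi*i.

Continued minus principal equals (26/3)*pi*i.


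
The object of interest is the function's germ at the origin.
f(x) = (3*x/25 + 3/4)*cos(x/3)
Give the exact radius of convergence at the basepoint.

The radius of convergence is infinite.

The factor cos(x/3) is entire and contributes no finite singular point.
The polynomial part has no poles.
No finite singular points: the Taylor series at 0 converges everywhere.


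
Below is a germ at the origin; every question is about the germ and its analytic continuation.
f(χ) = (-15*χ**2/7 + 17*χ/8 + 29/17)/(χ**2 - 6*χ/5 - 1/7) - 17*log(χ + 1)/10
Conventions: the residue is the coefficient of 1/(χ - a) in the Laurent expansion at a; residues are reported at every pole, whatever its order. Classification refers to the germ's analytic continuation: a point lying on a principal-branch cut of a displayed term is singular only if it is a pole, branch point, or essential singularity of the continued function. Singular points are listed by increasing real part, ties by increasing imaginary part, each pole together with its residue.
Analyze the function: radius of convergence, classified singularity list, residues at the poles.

Denominator factor (χ**2 - 6*χ/5 - 1/7): discriminant 352/175, real irrational roots 3/5 + (2/35)*sqrt(154) and 3/5 - (2/35)*sqrt(154); poles of order 1, moduli 3/5 + (2/35)*sqrt(154) and -3/5 + (2/35)*sqrt(154).
Branch term (-17/10)*log(1 - χ/(-1)): its argument vanishes at χ = -1, a logarithmic branch point, modulus 1.
The radius of convergence is the smallest modulus among the singular points: -3/5 + (2/35)*sqrt(154).
The branch term is analytic at 3/5 - (2/35)*sqrt(154) and contributes nothing to the residue; only the rational part matters.
The factor χ**2 - 6*χ/5 - 1/7 splits as (χ - a)(χ - a') with a = 3/5 - (2/35)*sqrt(154), a' = 3/5 + (2/35)*sqrt(154). At the order-1 pole a set g(χ) = (χ - a)*(rational part) = [-15*χ**2/7 + 17*χ/8 + 29/17] / (χ - a').
Simple pole: residue = g(a) at a = 3/5 - (2/35)*sqrt(154), which is -25/112 - (37715/586432)*sqrt(154).
The branch term is analytic at 3/5 + (2/35)*sqrt(154) and contributes nothing to the residue; only the rational part matters.
The factor χ**2 - 6*χ/5 - 1/7 splits as (χ - a)(χ - a') with a = 3/5 + (2/35)*sqrt(154), a' = 3/5 - (2/35)*sqrt(154). At the order-1 pole a set g(χ) = (χ - a)*(rational part) = [-15*χ**2/7 + 17*χ/8 + 29/17] / (χ - a').
Simple pole: residue = g(a) at a = 3/5 + (2/35)*sqrt(154), which is -25/112 + (37715/586432)*sqrt(154).
List the singular points by increasing real part (a conjugate pair: the negative imaginary part first).

Radius of convergence at 0: -3/5 + (2/35)*sqrt(154).
At -1: a logarithmic branch point.
At 3/5 - (2/35)*sqrt(154): a pole of order 1; residue -25/112 - (37715/586432)*sqrt(154).
At 3/5 + (2/35)*sqrt(154): a pole of order 1; residue -25/112 + (37715/586432)*sqrt(154).


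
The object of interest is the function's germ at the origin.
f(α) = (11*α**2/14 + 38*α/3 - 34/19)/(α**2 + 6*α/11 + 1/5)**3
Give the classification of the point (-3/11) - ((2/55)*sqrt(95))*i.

The denominator factor α**2 + 6*α/11 + 1/5 vanishes at (-3/11) - ((2/55)*sqrt(95))*i and appears to the power 3; the numerator there equals (-77309/14630) - ((514/1155)*sqrt(95))*i, nonzero, and no other factor vanishes.
Hence a pole whose order is the multiplicity, 3.

The point is a pole of order 3.


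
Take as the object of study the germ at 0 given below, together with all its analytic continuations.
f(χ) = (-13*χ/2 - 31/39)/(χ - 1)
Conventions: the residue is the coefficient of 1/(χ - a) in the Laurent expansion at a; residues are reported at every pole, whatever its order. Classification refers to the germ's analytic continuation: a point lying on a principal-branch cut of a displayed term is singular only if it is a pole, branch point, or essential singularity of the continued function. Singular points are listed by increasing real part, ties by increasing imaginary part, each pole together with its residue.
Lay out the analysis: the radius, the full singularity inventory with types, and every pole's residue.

Radius of convergence at 0: 1.
At 1: a pole of order 1; residue -569/78.

Denominator factor (χ - 1): pole of order 1 at 1, modulus 1.
The radius of convergence is the smallest modulus among the singular points: 1.
At the order-1 pole 1 set g(χ) = (χ - (1))*f(χ) = -13*χ/2 - 31/39.
Simple pole: residue = g(a) at a = 1, which is -569/78.
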